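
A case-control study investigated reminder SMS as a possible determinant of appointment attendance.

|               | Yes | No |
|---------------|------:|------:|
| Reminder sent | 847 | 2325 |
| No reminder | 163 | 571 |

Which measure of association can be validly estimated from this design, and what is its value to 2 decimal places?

Cells: a = 847, b = 2325, c = 163, d = 571.
This is a case-control study: participants were sampled on outcome status, so risks in the source population cannot be estimated directly — relative risk is not valid here. The odds ratio is the appropriate measure.
OR = (a·d)/(b·c) = (847 × 571) / (2325 × 163) = 483637 / 378975 = 1.27617

1.28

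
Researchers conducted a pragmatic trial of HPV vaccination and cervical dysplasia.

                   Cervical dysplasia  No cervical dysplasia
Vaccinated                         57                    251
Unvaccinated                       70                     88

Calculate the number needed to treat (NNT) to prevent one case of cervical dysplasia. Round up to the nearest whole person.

Risk in treated group = 57/308 = 0.18506; risk in control = 70/158 = 0.44304.
Absolute risk reduction = 0.44304 − 0.18506 = 0.25797
NNT = 1 / ARR = 1 / 0.25797 = 3.876 → round up → 4

4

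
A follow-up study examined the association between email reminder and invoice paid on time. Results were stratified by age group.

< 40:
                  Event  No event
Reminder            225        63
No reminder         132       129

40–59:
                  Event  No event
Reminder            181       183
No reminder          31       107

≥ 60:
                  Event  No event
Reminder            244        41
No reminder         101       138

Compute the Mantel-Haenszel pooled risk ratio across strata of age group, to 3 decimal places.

RR_MH = Σ(aᵢ·n₀ᵢ/nᵢ) / Σ(cᵢ·n₁ᵢ/nᵢ), with n₁ᵢ = aᵢ+bᵢ (exposed), n₀ᵢ = cᵢ+dᵢ (unexposed), nᵢ = n₁ᵢ+n₀ᵢ.
Stratum 1 (< 40): n₁ = 288, n₀ = 261, n = 549; a·n₀/n = 225·261/549 = 106.9672; c·n₁/n = 132·288/549 = 69.2459
Stratum 2 (40–59): n₁ = 364, n₀ = 138, n = 502; a·n₀/n = 181·138/502 = 49.7570; c·n₁/n = 31·364/502 = 22.4781
Stratum 3 (≥ 60): n₁ = 285, n₀ = 239, n = 524; a·n₀/n = 244·239/524 = 111.2901; c·n₁/n = 101·285/524 = 54.9332
RR_MH = (106.9672 + 49.7570 + 111.2901) / (69.2459 + 22.4781 + 54.9332) = 268.0143 / 146.6572 = 1.82749

1.827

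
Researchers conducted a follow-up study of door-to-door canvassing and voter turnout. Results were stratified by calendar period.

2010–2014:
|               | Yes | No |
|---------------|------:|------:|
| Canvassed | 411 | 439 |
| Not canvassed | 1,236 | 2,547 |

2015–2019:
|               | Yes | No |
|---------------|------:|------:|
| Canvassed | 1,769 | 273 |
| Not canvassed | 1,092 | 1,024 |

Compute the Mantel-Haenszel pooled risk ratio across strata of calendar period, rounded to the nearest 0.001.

1.620

RR_MH = Σ(aᵢ·n₀ᵢ/nᵢ) / Σ(cᵢ·n₁ᵢ/nᵢ), with n₁ᵢ = aᵢ+bᵢ (exposed), n₀ᵢ = cᵢ+dᵢ (unexposed), nᵢ = n₁ᵢ+n₀ᵢ.
Stratum 1 (2010–2014): n₁ = 850, n₀ = 3783, n = 4633; a·n₀/n = 411·3783/4633 = 335.5953; c·n₁/n = 1236·850/4633 = 226.7645
Stratum 2 (2015–2019): n₁ = 2042, n₀ = 2116, n = 4158; a·n₀/n = 1769·2116/4158 = 900.2415; c·n₁/n = 1092·2042/4158 = 536.2828
RR_MH = (335.5953 + 900.2415) / (226.7645 + 536.2828) = 1235.8368 / 763.0473 = 1.61961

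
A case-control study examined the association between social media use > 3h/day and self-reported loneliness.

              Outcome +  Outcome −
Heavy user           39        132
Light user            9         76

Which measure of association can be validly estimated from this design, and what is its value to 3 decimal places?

2.495

Cells: a = 39, b = 132, c = 9, d = 76.
This is a case-control study: participants were sampled on outcome status, so risks in the source population cannot be estimated directly — relative risk is not valid here. The odds ratio is the appropriate measure.
OR = (a·d)/(b·c) = (39 × 76) / (132 × 9) = 2964 / 1188 = 2.49495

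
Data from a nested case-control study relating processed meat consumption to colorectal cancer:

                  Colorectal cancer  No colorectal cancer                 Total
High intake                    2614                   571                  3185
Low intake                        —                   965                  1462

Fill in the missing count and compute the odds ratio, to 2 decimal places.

The missing cell is in the unexposed row: 1462 − 965 = 497.
So a = 2614, b = 571, c = 497, d = 965.
OR = (a·d)/(b·c) = (2614 × 965) / (571 × 497) = 2522510 / 283787 = 8.88874

8.89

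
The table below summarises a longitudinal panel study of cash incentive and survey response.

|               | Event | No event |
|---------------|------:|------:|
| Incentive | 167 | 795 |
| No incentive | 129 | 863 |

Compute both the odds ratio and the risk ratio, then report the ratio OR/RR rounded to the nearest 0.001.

1.053

Cells: a = 167, b = 795, c = 129, d = 863.
OR = (167·863)/(795·129) = 144121/102555 = 1.40530
Risk in exposed = 167/962 = 0.17360; risk in unexposed = 129/992 = 0.13004; RR = 1.33494
OR/RR = 1.40530 / 1.33494 = 1.05271
The outcome is not rare, so the OR lies further from 1 than the RR.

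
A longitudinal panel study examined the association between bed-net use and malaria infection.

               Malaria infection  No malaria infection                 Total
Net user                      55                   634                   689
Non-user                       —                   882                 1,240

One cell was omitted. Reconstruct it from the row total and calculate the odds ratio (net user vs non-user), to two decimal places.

0.21

The missing cell is in the unexposed row: 1240 − 882 = 358.
So a = 55, b = 634, c = 358, d = 882.
OR = (a·d)/(b·c) = (55 × 882) / (634 × 358) = 48510 / 226972 = 0.21373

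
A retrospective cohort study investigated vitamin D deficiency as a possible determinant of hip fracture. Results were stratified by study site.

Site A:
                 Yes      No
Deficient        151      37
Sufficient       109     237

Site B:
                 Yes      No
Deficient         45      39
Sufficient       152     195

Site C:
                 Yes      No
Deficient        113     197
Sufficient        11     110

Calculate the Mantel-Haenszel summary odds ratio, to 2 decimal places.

OR_MH = Σ(aᵢdᵢ/nᵢ) / Σ(bᵢcᵢ/nᵢ), where nᵢ is the stratum total.
Stratum 1 (Site A): n = 534; a·d/n = 151·237/534 = 67.0169; b·c/n = 37·109/534 = 7.5524
Stratum 2 (Site B): n = 431; a·d/n = 45·195/431 = 20.3596; b·c/n = 39·152/431 = 13.7541
Stratum 3 (Site C): n = 431; a·d/n = 113·110/431 = 28.8399; b·c/n = 197·11/431 = 5.0278
OR_MH = (67.0169 + 20.3596 + 28.8399) / (7.5524 + 13.7541 + 5.0278) = 116.2164 / 26.3343 = 4.41311

4.41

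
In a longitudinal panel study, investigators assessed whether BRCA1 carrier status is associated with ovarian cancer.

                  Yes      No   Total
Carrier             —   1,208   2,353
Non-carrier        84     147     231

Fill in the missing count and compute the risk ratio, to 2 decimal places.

The missing cell is in the exposed row: 2353 − 1208 = 1145.
So a = 1145, b = 1208, c = 84, d = 147.
RR = [a/(a+b)] / [c/(c+d)] = (1145/2353) / (84/231) = 0.48661/0.36364 = 1.33819

1.34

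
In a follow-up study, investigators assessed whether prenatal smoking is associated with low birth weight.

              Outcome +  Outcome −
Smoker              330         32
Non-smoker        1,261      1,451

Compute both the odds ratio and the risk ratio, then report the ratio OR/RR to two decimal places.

Cells: a = 330, b = 32, c = 1261, d = 1451.
OR = (330·1451)/(32·1261) = 478830/40352 = 11.86633
Risk in exposed = 330/362 = 0.91160; risk in unexposed = 1261/2712 = 0.46497; RR = 1.96056
OR/RR = 11.86633 / 1.96056 = 6.05252
The outcome is not rare, so the OR lies further from 1 than the RR.

6.05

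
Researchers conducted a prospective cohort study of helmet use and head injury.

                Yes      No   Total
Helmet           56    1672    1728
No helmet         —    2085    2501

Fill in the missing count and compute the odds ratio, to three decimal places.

0.168

The missing cell is in the unexposed row: 2501 − 2085 = 416.
So a = 56, b = 1672, c = 416, d = 2085.
OR = (a·d)/(b·c) = (56 × 2085) / (1672 × 416) = 116760 / 695552 = 0.16787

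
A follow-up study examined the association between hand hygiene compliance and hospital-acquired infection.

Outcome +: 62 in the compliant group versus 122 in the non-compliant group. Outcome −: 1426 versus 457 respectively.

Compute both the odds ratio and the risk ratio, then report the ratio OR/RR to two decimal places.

0.82

From the description: a = 62, b = 1426, c = 122, d = 457.
OR = (62·457)/(1426·122) = 28334/173972 = 0.16287
Risk in exposed = 62/1488 = 0.04167; risk in unexposed = 122/579 = 0.21071; RR = 0.19775
OR/RR = 0.16287 / 0.19775 = 0.82361
The outcome is not rare, so the OR lies further from 1 than the RR.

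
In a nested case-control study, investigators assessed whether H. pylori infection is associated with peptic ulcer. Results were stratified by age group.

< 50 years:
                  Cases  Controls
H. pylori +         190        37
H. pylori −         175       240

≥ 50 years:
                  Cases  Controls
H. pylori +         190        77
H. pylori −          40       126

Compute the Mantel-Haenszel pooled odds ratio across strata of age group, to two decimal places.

7.34

OR_MH = Σ(aᵢdᵢ/nᵢ) / Σ(bᵢcᵢ/nᵢ), where nᵢ is the stratum total.
Stratum 1 (< 50 years): n = 642; a·d/n = 190·240/642 = 71.0280; b·c/n = 37·175/642 = 10.0857
Stratum 2 (≥ 50 years): n = 433; a·d/n = 190·126/433 = 55.2887; b·c/n = 77·40/433 = 7.1132
OR_MH = (71.0280 + 55.2887) / (10.0857 + 7.1132) = 126.3167 / 17.1988 = 7.34449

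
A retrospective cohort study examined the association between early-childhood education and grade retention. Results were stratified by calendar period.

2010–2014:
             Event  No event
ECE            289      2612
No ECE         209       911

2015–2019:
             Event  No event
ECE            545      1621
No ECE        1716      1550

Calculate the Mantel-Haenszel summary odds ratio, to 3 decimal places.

OR_MH = Σ(aᵢdᵢ/nᵢ) / Σ(bᵢcᵢ/nᵢ), where nᵢ is the stratum total.
Stratum 1 (2010–2014): n = 4021; a·d/n = 289·911/4021 = 65.4760; b·c/n = 2612·209/4021 = 135.7642
Stratum 2 (2015–2019): n = 5432; a·d/n = 545·1550/5432 = 155.5136; b·c/n = 1621·1716/5432 = 512.0832
OR_MH = (65.4760 + 155.5136) / (135.7642 + 512.0832) = 220.9896 / 647.8474 = 0.34111

0.341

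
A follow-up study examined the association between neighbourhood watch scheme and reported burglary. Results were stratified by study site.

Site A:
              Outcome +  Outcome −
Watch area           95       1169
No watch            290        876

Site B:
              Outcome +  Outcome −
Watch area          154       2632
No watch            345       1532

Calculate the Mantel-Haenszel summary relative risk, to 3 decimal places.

0.301

RR_MH = Σ(aᵢ·n₀ᵢ/nᵢ) / Σ(cᵢ·n₁ᵢ/nᵢ), with n₁ᵢ = aᵢ+bᵢ (exposed), n₀ᵢ = cᵢ+dᵢ (unexposed), nᵢ = n₁ᵢ+n₀ᵢ.
Stratum 1 (Site A): n₁ = 1264, n₀ = 1166, n = 2430; a·n₀/n = 95·1166/2430 = 45.5844; c·n₁/n = 290·1264/2430 = 150.8477
Stratum 2 (Site B): n₁ = 2786, n₀ = 1877, n = 4663; a·n₀/n = 154·1877/4663 = 61.9897; c·n₁/n = 345·2786/4663 = 206.1270
RR_MH = (45.5844 + 61.9897) / (150.8477 + 206.1270) = 107.5741 / 356.9747 = 0.30135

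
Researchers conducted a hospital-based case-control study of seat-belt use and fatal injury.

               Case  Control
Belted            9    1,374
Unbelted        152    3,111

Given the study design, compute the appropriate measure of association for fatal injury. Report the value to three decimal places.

Cells: a = 9, b = 1374, c = 152, d = 3111.
This is a hospital-based case-control study: participants were sampled on outcome status, so risks in the source population cannot be estimated directly — relative risk is not valid here. The odds ratio is the appropriate measure.
OR = (a·d)/(b·c) = (9 × 3111) / (1374 × 152) = 27999 / 208848 = 0.13406

0.134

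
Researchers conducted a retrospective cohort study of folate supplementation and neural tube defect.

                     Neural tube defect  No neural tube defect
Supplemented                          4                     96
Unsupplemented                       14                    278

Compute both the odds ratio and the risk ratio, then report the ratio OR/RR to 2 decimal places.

Cells: a = 4, b = 96, c = 14, d = 278.
OR = (4·278)/(96·14) = 1112/1344 = 0.82738
Risk in exposed = 4/100 = 0.04000; risk in unexposed = 14/292 = 0.04795; RR = 0.83429
OR/RR = 0.82738 / 0.83429 = 0.99172
The outcome is rare in both groups, so OR ≈ RR (ratio near 1).

0.99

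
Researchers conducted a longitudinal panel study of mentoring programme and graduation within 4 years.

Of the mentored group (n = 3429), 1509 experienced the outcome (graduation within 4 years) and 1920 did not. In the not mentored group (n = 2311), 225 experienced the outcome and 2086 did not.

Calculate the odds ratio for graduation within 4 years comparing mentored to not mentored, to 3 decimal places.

From the description: a = 1509, b = 1920, c = 225, d = 2086.
OR = (a·d)/(b·c) = (1509 × 2086) / (1920 × 225) = 3147774 / 432000 = 7.28651
The odds of graduation within 4 years are about 7.29 times as high in the mentored group.

7.287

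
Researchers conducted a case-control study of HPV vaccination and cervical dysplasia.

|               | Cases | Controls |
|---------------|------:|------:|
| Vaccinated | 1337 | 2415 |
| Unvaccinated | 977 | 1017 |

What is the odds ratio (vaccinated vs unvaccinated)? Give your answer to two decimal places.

0.58

Cells: a = 1337, b = 2415, c = 977, d = 1017.
OR = (a·d)/(b·c) = (1337 × 1017) / (2415 × 977) = 1359729 / 2359455 = 0.57629
Exposure is associated with lower odds of cervical dysplasia (OR = 0.58 < 1).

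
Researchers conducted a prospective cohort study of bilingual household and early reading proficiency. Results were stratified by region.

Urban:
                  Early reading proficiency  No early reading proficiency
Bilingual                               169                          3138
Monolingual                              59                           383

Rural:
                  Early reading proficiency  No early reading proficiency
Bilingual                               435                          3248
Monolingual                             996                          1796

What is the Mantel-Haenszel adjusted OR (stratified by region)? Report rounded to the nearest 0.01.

0.25

OR_MH = Σ(aᵢdᵢ/nᵢ) / Σ(bᵢcᵢ/nᵢ), where nᵢ is the stratum total.
Stratum 1 (Urban): n = 3749; a·d/n = 169·383/3749 = 17.2651; b·c/n = 3138·59/3749 = 49.3844
Stratum 2 (Rural): n = 6475; a·d/n = 435·1796/6475 = 120.6579; b·c/n = 3248·996/6475 = 499.6151
OR_MH = (17.2651 + 120.6579) / (49.3844 + 499.6151) = 137.9231 / 548.9995 = 0.25123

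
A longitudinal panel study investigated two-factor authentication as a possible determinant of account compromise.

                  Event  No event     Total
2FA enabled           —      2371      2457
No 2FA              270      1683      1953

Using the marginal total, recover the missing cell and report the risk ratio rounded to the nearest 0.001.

The missing cell is in the exposed row: 2457 − 2371 = 86.
So a = 86, b = 2371, c = 270, d = 1683.
RR = [a/(a+b)] / [c/(c+d)] = (86/2457) / (270/1953) = 0.03500/0.13825 = 0.25318

0.253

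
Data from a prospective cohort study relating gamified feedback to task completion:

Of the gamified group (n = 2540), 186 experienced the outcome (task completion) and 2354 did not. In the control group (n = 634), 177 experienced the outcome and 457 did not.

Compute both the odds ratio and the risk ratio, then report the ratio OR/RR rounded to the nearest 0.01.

0.78

From the description: a = 186, b = 2354, c = 177, d = 457.
OR = (186·457)/(2354·177) = 85002/416658 = 0.20401
Risk in exposed = 186/2540 = 0.07323; risk in unexposed = 177/634 = 0.27918; RR = 0.26230
OR/RR = 0.20401 / 0.26230 = 0.77778
The outcome is not rare, so the OR lies further from 1 than the RR.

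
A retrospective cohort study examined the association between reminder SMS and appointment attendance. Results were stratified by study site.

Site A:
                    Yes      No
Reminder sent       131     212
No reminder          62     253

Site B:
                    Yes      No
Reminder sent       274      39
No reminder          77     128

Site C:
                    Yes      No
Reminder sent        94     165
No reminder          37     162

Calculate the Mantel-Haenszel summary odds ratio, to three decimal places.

3.870

OR_MH = Σ(aᵢdᵢ/nᵢ) / Σ(bᵢcᵢ/nᵢ), where nᵢ is the stratum total.
Stratum 1 (Site A): n = 658; a·d/n = 131·253/658 = 50.3693; b·c/n = 212·62/658 = 19.9757
Stratum 2 (Site B): n = 518; a·d/n = 274·128/518 = 67.7066; b·c/n = 39·77/518 = 5.7973
Stratum 3 (Site C): n = 458; a·d/n = 94·162/458 = 33.2489; b·c/n = 165·37/458 = 13.3297
OR_MH = (50.3693 + 67.7066 + 33.2489) / (19.9757 + 5.7973 + 13.3297) = 151.3248 / 39.1027 = 3.86993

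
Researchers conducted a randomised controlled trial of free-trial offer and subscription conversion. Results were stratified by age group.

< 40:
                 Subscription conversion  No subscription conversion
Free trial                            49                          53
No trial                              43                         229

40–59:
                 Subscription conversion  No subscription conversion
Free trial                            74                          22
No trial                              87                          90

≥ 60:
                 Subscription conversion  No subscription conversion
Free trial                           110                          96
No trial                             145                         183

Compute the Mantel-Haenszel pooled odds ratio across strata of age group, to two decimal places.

2.35

OR_MH = Σ(aᵢdᵢ/nᵢ) / Σ(bᵢcᵢ/nᵢ), where nᵢ is the stratum total.
Stratum 1 (< 40): n = 374; a·d/n = 49·229/374 = 30.0027; b·c/n = 53·43/374 = 6.0936
Stratum 2 (40–59): n = 273; a·d/n = 74·90/273 = 24.3956; b·c/n = 22·87/273 = 7.0110
Stratum 3 (≥ 60): n = 534; a·d/n = 110·183/534 = 37.6966; b·c/n = 96·145/534 = 26.0674
OR_MH = (30.0027 + 24.3956 + 37.6966) / (6.0936 + 7.0110 + 26.0674) = 92.0949 / 39.1720 = 2.35104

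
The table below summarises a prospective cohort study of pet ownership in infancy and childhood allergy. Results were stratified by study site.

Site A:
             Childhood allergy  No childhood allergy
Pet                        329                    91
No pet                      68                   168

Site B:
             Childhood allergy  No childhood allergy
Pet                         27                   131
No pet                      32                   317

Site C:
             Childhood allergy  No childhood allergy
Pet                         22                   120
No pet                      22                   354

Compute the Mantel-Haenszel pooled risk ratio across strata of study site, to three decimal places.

2.568

RR_MH = Σ(aᵢ·n₀ᵢ/nᵢ) / Σ(cᵢ·n₁ᵢ/nᵢ), with n₁ᵢ = aᵢ+bᵢ (exposed), n₀ᵢ = cᵢ+dᵢ (unexposed), nᵢ = n₁ᵢ+n₀ᵢ.
Stratum 1 (Site A): n₁ = 420, n₀ = 236, n = 656; a·n₀/n = 329·236/656 = 118.3598; c·n₁/n = 68·420/656 = 43.5366
Stratum 2 (Site B): n₁ = 158, n₀ = 349, n = 507; a·n₀/n = 27·349/507 = 18.5858; c·n₁/n = 32·158/507 = 9.9724
Stratum 3 (Site C): n₁ = 142, n₀ = 376, n = 518; a·n₀/n = 22·376/518 = 15.9691; c·n₁/n = 22·142/518 = 6.0309
RR_MH = (118.3598 + 18.5858 + 15.9691) / (43.5366 + 9.9724 + 6.0309) = 152.9147 / 59.5399 = 2.56827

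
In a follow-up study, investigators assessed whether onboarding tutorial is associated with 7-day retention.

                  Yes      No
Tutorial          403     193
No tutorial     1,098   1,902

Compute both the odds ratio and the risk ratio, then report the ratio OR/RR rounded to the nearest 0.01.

Cells: a = 403, b = 193, c = 1098, d = 1902.
OR = (403·1902)/(193·1098) = 766506/211914 = 3.61706
Risk in exposed = 403/596 = 0.67617; risk in unexposed = 1098/3000 = 0.36600; RR = 1.84747
OR/RR = 3.61706 / 1.84747 = 1.95784
The outcome is not rare, so the OR lies further from 1 than the RR.

1.96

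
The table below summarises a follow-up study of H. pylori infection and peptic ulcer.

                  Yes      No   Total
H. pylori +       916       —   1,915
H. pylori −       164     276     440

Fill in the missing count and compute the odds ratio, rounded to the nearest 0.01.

The missing cell is in the exposed row: 1915 − 916 = 999.
So a = 916, b = 999, c = 164, d = 276.
OR = (a·d)/(b·c) = (916 × 276) / (999 × 164) = 252816 / 163836 = 1.54310

1.54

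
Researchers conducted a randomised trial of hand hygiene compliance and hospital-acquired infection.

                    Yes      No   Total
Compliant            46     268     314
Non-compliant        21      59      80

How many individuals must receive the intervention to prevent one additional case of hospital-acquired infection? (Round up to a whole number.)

Risk in treated group = 46/314 = 0.14650; risk in control = 21/80 = 0.26250.
Absolute risk reduction = 0.26250 − 0.14650 = 0.11600
NNT = 1 / ARR = 1 / 0.11600 = 8.620 → round up → 9

9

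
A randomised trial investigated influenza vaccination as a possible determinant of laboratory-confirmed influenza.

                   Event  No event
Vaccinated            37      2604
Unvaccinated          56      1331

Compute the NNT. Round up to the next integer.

Risk in treated group = 37/2641 = 0.01401; risk in control = 56/1387 = 0.04037.
Absolute risk reduction = 0.04037 − 0.01401 = 0.02637
NNT = 1 / ARR = 1 / 0.02637 = 37.929 → round up → 38

38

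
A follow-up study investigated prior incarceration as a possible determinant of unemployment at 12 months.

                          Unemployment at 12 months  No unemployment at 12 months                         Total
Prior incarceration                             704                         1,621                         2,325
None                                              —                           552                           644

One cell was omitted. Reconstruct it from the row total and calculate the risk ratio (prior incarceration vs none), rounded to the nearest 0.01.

2.12

The missing cell is in the unexposed row: 644 − 552 = 92.
So a = 704, b = 1621, c = 92, d = 552.
RR = [a/(a+b)] / [c/(c+d)] = (704/2325) / (92/644) = 0.30280/0.14286 = 2.11957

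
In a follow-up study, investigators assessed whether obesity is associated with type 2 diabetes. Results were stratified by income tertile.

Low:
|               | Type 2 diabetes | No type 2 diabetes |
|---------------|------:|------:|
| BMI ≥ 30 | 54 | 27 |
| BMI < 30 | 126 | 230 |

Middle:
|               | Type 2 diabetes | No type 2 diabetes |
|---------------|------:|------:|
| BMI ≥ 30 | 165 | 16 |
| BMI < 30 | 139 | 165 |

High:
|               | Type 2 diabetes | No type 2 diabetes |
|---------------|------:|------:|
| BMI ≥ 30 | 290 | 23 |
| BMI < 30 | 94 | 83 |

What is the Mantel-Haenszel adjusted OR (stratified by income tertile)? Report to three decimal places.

7.965

OR_MH = Σ(aᵢdᵢ/nᵢ) / Σ(bᵢcᵢ/nᵢ), where nᵢ is the stratum total.
Stratum 1 (Low): n = 437; a·d/n = 54·230/437 = 28.4211; b·c/n = 27·126/437 = 7.7849
Stratum 2 (Middle): n = 485; a·d/n = 165·165/485 = 56.1340; b·c/n = 16·139/485 = 4.5856
Stratum 3 (High): n = 490; a·d/n = 290·83/490 = 49.1224; b·c/n = 23·94/490 = 4.4122
OR_MH = (28.4211 + 56.1340 + 49.1224) / (7.7849 + 4.5856 + 4.4122) = 133.6775 / 16.7827 = 7.96519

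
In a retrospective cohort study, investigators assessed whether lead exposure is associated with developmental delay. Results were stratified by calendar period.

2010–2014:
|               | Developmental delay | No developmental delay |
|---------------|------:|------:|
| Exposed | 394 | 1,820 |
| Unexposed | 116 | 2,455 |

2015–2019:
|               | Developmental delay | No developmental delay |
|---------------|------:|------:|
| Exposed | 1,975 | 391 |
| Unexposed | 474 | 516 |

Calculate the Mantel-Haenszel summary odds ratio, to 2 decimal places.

OR_MH = Σ(aᵢdᵢ/nᵢ) / Σ(bᵢcᵢ/nᵢ), where nᵢ is the stratum total.
Stratum 1 (2010–2014): n = 4785; a·d/n = 394·2455/4785 = 202.1463; b·c/n = 1820·116/4785 = 44.1212
Stratum 2 (2015–2019): n = 3356; a·d/n = 1975·516/3356 = 303.6651; b·c/n = 391·474/3356 = 55.2247
OR_MH = (202.1463 + 303.6651) / (44.1212 + 55.2247) = 505.8114 / 99.3459 = 5.09142

5.09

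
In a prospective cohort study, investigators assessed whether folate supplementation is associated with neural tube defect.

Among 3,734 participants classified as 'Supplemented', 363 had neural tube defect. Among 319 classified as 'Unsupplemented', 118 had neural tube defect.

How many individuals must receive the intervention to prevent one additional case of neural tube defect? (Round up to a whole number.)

Risk in treated group = 363/3734 = 0.09721; risk in control = 118/319 = 0.36991.
Absolute risk reduction = 0.36991 − 0.09721 = 0.27269
NNT = 1 / ARR = 1 / 0.27269 = 3.667 → round up → 4

4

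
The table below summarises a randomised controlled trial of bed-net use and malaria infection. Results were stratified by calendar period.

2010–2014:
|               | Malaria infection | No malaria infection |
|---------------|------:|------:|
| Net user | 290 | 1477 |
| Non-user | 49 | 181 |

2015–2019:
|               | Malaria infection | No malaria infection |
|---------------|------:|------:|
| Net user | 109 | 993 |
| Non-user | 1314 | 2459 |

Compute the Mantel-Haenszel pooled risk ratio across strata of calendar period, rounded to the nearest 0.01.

RR_MH = Σ(aᵢ·n₀ᵢ/nᵢ) / Σ(cᵢ·n₁ᵢ/nᵢ), with n₁ᵢ = aᵢ+bᵢ (exposed), n₀ᵢ = cᵢ+dᵢ (unexposed), nᵢ = n₁ᵢ+n₀ᵢ.
Stratum 1 (2010–2014): n₁ = 1767, n₀ = 230, n = 1997; a·n₀/n = 290·230/1997 = 33.4001; c·n₁/n = 49·1767/1997 = 43.3565
Stratum 2 (2015–2019): n₁ = 1102, n₀ = 3773, n = 4875; a·n₀/n = 109·3773/4875 = 84.3604; c·n₁/n = 1314·1102/4875 = 297.0314
RR_MH = (33.4001 + 84.3604) / (43.3565 + 297.0314) = 117.7605 / 340.3879 = 0.34596

0.35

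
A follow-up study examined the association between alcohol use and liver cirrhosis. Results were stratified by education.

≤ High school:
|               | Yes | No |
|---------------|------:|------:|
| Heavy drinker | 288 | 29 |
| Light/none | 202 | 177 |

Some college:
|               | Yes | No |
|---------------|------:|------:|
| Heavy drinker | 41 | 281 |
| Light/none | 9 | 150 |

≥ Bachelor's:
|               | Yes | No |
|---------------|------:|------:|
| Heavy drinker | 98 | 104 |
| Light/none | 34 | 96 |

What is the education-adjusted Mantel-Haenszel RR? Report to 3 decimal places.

RR_MH = Σ(aᵢ·n₀ᵢ/nᵢ) / Σ(cᵢ·n₁ᵢ/nᵢ), with n₁ᵢ = aᵢ+bᵢ (exposed), n₀ᵢ = cᵢ+dᵢ (unexposed), nᵢ = n₁ᵢ+n₀ᵢ.
Stratum 1 (≤ High school): n₁ = 317, n₀ = 379, n = 696; a·n₀/n = 288·379/696 = 156.8276; c·n₁/n = 202·317/696 = 92.0029
Stratum 2 (Some college): n₁ = 322, n₀ = 159, n = 481; a·n₀/n = 41·159/481 = 13.5530; c·n₁/n = 9·322/481 = 6.0249
Stratum 3 (≥ Bachelor's): n₁ = 202, n₀ = 130, n = 332; a·n₀/n = 98·130/332 = 38.3735; c·n₁/n = 34·202/332 = 20.6867
RR_MH = (156.8276 + 13.5530 + 38.3735) / (92.0029 + 6.0249 + 20.6867) = 208.7541 / 118.7146 = 1.75845

1.758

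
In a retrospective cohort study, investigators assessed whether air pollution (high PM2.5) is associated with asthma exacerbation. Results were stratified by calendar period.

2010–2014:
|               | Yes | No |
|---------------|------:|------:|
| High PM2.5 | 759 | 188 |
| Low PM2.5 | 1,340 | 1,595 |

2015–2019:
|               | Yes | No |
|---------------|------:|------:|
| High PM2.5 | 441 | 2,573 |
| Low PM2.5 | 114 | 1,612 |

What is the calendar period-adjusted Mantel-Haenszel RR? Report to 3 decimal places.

1.839

RR_MH = Σ(aᵢ·n₀ᵢ/nᵢ) / Σ(cᵢ·n₁ᵢ/nᵢ), with n₁ᵢ = aᵢ+bᵢ (exposed), n₀ᵢ = cᵢ+dᵢ (unexposed), nᵢ = n₁ᵢ+n₀ᵢ.
Stratum 1 (2010–2014): n₁ = 947, n₀ = 2935, n = 3882; a·n₀/n = 759·2935/3882 = 573.8447; c·n₁/n = 1340·947/3882 = 326.8882
Stratum 2 (2015–2019): n₁ = 3014, n₀ = 1726, n = 4740; a·n₀/n = 441·1726/4740 = 160.5835; c·n₁/n = 114·3014/4740 = 72.4886
RR_MH = (573.8447 + 160.5835) / (326.8882 + 72.4886) = 734.4282 / 399.3768 = 1.83894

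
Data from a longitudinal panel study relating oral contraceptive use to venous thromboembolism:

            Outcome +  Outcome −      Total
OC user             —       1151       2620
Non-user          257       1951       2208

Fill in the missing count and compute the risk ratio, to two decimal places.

4.82

The missing cell is in the exposed row: 2620 − 1151 = 1469.
So a = 1469, b = 1151, c = 257, d = 1951.
RR = [a/(a+b)] / [c/(c+d)] = (1469/2620) / (257/2208) = 0.56069/0.11639 = 4.81711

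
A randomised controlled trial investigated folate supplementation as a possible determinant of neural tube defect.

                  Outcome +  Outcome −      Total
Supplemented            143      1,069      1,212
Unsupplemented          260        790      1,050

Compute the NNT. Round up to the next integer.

Risk in treated group = 143/1212 = 0.11799; risk in control = 260/1050 = 0.24762.
Absolute risk reduction = 0.24762 − 0.11799 = 0.12963
NNT = 1 / ARR = 1 / 0.12963 = 7.714 → round up → 8

8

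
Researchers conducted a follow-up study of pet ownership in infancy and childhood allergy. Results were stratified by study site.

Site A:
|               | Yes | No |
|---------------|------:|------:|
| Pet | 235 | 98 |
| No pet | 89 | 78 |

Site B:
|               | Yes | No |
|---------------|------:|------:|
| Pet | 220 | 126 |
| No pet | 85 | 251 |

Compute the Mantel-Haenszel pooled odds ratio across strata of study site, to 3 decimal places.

OR_MH = Σ(aᵢdᵢ/nᵢ) / Σ(bᵢcᵢ/nᵢ), where nᵢ is the stratum total.
Stratum 1 (Site A): n = 500; a·d/n = 235·78/500 = 36.6600; b·c/n = 98·89/500 = 17.4440
Stratum 2 (Site B): n = 682; a·d/n = 220·251/682 = 80.9677; b·c/n = 126·85/682 = 15.7038
OR_MH = (36.6600 + 80.9677) / (17.4440 + 15.7038) = 117.6277 / 33.1478 = 3.54858

3.549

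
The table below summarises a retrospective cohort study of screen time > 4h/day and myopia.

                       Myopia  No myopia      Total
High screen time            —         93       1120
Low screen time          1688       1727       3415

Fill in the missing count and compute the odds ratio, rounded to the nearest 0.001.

11.298

The missing cell is in the exposed row: 1120 − 93 = 1027.
So a = 1027, b = 93, c = 1688, d = 1727.
OR = (a·d)/(b·c) = (1027 × 1727) / (93 × 1688) = 1773629 / 156984 = 11.29815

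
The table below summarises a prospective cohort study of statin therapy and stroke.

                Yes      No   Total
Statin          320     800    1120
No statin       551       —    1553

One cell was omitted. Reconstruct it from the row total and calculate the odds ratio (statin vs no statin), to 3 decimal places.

The missing cell is in the unexposed row: 1553 − 551 = 1002.
So a = 320, b = 800, c = 551, d = 1002.
OR = (a·d)/(b·c) = (320 × 1002) / (800 × 551) = 320640 / 440800 = 0.72740

0.727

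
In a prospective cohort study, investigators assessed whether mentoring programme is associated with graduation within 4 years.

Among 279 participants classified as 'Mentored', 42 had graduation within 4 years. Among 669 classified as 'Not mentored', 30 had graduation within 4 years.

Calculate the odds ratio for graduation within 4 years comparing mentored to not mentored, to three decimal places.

From the description: a = 42, b = 237, c = 30, d = 639.
OR = (a·d)/(b·c) = (42 × 639) / (237 × 30) = 26838 / 7110 = 3.77468
The odds of graduation within 4 years are about 3.77 times as high in the mentored group.

3.775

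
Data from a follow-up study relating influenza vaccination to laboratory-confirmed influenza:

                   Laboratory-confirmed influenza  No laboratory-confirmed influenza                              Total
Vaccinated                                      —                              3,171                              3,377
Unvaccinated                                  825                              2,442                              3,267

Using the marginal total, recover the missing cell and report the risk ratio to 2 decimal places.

The missing cell is in the exposed row: 3377 − 3171 = 206.
So a = 206, b = 3171, c = 825, d = 2442.
RR = [a/(a+b)] / [c/(c+d)] = (206/3377) / (825/3267) = 0.06100/0.25253 = 0.24156

0.24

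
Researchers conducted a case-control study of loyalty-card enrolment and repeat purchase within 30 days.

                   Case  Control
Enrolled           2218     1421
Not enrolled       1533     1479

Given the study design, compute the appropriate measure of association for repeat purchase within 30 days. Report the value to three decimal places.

Cells: a = 2218, b = 1421, c = 1533, d = 1479.
This is a case-control study: participants were sampled on outcome status, so risks in the source population cannot be estimated directly — relative risk is not valid here. The odds ratio is the appropriate measure.
OR = (a·d)/(b·c) = (2218 × 1479) / (1421 × 1533) = 3280422 / 2178393 = 1.50589

1.506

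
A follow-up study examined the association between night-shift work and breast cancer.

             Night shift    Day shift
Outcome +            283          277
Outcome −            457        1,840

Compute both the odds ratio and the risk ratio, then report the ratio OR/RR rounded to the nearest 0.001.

Reading the table with exposure as columns: a = 283 (Night shift, case), b = 457 (Night shift, non-case), c = 277 (Day shift, case), d = 1840.
OR = (283·1840)/(457·277) = 520720/126589 = 4.11347
Risk in exposed = 283/740 = 0.38243; risk in unexposed = 277/2117 = 0.13085; RR = 2.92278
OR/RR = 4.11347 / 2.92278 = 1.40738
The outcome is not rare, so the OR lies further from 1 than the RR.

1.407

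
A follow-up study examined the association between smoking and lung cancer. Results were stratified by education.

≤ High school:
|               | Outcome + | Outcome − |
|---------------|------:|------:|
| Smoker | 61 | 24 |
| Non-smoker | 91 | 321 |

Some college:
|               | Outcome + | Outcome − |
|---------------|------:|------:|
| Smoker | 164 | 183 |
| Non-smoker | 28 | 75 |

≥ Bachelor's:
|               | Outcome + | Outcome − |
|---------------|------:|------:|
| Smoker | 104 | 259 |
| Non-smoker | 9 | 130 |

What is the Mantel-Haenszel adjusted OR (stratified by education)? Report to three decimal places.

OR_MH = Σ(aᵢdᵢ/nᵢ) / Σ(bᵢcᵢ/nᵢ), where nᵢ is the stratum total.
Stratum 1 (≤ High school): n = 497; a·d/n = 61·321/497 = 39.3984; b·c/n = 24·91/497 = 4.3944
Stratum 2 (Some college): n = 450; a·d/n = 164·75/450 = 27.3333; b·c/n = 183·28/450 = 11.3867
Stratum 3 (≥ Bachelor's): n = 502; a·d/n = 104·130/502 = 26.9323; b·c/n = 259·9/502 = 4.6434
OR_MH = (39.3984 + 27.3333 + 26.9323) / (4.3944 + 11.3867 + 4.6434) = 93.6640 / 20.4245 = 4.58587

4.586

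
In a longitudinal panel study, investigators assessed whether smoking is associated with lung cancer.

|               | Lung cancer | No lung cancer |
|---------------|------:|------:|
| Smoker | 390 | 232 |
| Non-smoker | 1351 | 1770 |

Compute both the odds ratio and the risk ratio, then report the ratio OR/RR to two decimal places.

1.52

Cells: a = 390, b = 232, c = 1351, d = 1770.
OR = (390·1770)/(232·1351) = 690300/313432 = 2.20239
Risk in exposed = 390/622 = 0.62701; risk in unexposed = 1351/3121 = 0.43287; RR = 1.44848
OR/RR = 2.20239 / 1.44848 = 1.52048
The outcome is not rare, so the OR lies further from 1 than the RR.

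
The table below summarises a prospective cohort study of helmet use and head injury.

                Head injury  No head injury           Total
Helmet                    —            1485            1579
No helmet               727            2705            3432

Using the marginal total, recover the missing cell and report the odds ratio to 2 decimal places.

The missing cell is in the exposed row: 1579 − 1485 = 94.
So a = 94, b = 1485, c = 727, d = 2705.
OR = (a·d)/(b·c) = (94 × 2705) / (1485 × 727) = 254270 / 1079595 = 0.23552

0.24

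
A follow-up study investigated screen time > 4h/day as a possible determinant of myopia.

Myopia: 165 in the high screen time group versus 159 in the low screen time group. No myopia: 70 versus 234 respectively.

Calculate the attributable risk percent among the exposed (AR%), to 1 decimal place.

From the description: a = 165, b = 70, c = 159, d = 234.
Risk in exposed = 165/235 = 0.70213; risk in unexposed = 159/393 = 0.40458.
RR = 0.70213/0.40458 = 1.73545
AR% = (RR − 1)/RR × 100 = (1.73545 − 1)/1.73545 × 100 = 42.3780%

42.4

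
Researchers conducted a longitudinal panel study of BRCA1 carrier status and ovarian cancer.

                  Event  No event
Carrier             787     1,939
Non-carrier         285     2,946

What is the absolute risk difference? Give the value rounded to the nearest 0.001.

Cells: a = 787, b = 1939, c = 285, d = 2946.
Risk in exposed = 787/2726 = 0.288701; risk in unexposed = 285/3231 = 0.088208.
Risk difference = 0.288701 − 0.088208 = 0.200493

0.200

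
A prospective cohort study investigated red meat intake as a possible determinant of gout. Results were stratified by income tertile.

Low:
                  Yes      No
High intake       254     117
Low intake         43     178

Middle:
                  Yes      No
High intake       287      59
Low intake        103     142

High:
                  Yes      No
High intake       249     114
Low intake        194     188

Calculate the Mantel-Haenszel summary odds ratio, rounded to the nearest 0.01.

OR_MH = Σ(aᵢdᵢ/nᵢ) / Σ(bᵢcᵢ/nᵢ), where nᵢ is the stratum total.
Stratum 1 (Low): n = 592; a·d/n = 254·178/592 = 76.3716; b·c/n = 117·43/592 = 8.4983
Stratum 2 (Middle): n = 591; a·d/n = 287·142/591 = 68.9577; b·c/n = 59·103/591 = 10.2826
Stratum 3 (High): n = 745; a·d/n = 249·188/745 = 62.8349; b·c/n = 114·194/745 = 29.6859
OR_MH = (76.3716 + 68.9577 + 62.8349) / (8.4983 + 10.2826 + 29.6859) = 208.1642 / 48.4668 = 4.29499

4.29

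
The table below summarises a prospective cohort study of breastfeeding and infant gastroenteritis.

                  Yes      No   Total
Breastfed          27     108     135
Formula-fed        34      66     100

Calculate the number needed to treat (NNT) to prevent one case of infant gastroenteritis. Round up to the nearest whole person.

Risk in treated group = 27/135 = 0.20000; risk in control = 34/100 = 0.34000.
Absolute risk reduction = 0.34000 − 0.20000 = 0.14000
NNT = 1 / ARR = 1 / 0.14000 = 7.143 → round up → 8

8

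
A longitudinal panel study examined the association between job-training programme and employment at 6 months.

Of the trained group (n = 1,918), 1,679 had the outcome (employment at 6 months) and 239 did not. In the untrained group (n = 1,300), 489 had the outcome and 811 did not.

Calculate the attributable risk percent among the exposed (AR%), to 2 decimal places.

57.03

From the description: a = 1679, b = 239, c = 489, d = 811.
Risk in exposed = 1679/1918 = 0.87539; risk in unexposed = 489/1300 = 0.37615.
RR = 0.87539/0.37615 = 2.32722
AR% = (RR − 1)/RR × 100 = (2.32722 − 1)/2.32722 × 100 = 57.0302%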